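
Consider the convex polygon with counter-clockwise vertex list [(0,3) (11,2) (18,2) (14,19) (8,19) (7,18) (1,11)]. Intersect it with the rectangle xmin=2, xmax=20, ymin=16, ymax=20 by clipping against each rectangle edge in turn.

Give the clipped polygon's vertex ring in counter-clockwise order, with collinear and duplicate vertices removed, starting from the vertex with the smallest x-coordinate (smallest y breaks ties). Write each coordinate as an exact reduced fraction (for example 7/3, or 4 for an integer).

1. After x ≥ 2: [(2,31/11) (11,2) (18,2) (14,19) (8,19) (7,18) (2,73/6)]
2. After x ≤ 20: [(2,31/11) (11,2) (18,2) (14,19) (8,19) (7,18) (2,73/6)]
3. After y ≥ 16: [(250/17,16) (14,19) (8,19) (7,18) (37/7,16)]
4. After y ≤ 20: [(250/17,16) (14,19) (8,19) (7,18) (37/7,16)]
5. Canonical ring: [(37/7,16) (250/17,16) (14,19) (8,19) (7,18)]

Clipped polygon: [(37/7,16) (250/17,16) (14,19) (8,19) (7,18)]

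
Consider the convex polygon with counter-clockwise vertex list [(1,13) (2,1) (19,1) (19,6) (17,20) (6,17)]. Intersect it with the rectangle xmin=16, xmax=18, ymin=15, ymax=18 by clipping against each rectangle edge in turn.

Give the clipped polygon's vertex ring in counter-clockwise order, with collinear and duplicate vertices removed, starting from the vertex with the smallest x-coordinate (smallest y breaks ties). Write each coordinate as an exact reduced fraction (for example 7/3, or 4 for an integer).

Clipped polygon: [(16,15) (124/7,15) (121/7,18) (16,18)]

1. After x ≥ 16: [(16,1) (19,1) (19,6) (17,20) (16,217/11)]
2. After x ≤ 18: [(16,1) (18,1) (18,13) (17,20) (16,217/11)]
3. After y ≥ 15: [(16,15) (124/7,15) (17,20) (16,217/11)]
4. After y ≤ 18: [(16,18) (16,15) (124/7,15) (121/7,18)]
5. Canonical ring: [(16,15) (124/7,15) (121/7,18) (16,18)]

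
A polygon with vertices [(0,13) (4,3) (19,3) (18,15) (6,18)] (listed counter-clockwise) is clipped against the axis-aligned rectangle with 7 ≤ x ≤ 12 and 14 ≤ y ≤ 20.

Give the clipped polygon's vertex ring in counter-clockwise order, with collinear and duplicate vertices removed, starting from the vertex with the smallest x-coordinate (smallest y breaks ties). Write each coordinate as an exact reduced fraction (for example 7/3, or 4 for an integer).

1. After x ≥ 7: [(7,3) (19,3) (18,15) (7,71/4)]
2. After x ≤ 12: [(7,3) (12,3) (12,33/2) (7,71/4)]
3. After y ≥ 14: [(7,14) (12,14) (12,33/2) (7,71/4)]
4. After y ≤ 20: [(7,14) (12,14) (12,33/2) (7,71/4)]
5. Canonical ring: [(7,14) (12,14) (12,33/2) (7,71/4)]

Clipped polygon: [(7,14) (12,14) (12,33/2) (7,71/4)]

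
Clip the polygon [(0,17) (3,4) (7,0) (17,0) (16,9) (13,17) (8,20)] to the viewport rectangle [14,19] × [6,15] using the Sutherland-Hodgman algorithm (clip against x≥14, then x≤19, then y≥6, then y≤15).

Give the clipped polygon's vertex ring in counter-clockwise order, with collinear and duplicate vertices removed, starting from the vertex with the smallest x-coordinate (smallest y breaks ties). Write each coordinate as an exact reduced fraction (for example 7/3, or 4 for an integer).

Clipped polygon: [(14,6) (49/3,6) (16,9) (14,43/3)]

1. After x ≥ 14: [(14,0) (17,0) (16,9) (14,43/3)]
2. After x ≤ 19: [(14,0) (17,0) (16,9) (14,43/3)]
3. After y ≥ 6: [(14,6) (49/3,6) (16,9) (14,43/3)]
4. After y ≤ 15: [(14,6) (49/3,6) (16,9) (14,43/3)]
5. Canonical ring: [(14,6) (49/3,6) (16,9) (14,43/3)]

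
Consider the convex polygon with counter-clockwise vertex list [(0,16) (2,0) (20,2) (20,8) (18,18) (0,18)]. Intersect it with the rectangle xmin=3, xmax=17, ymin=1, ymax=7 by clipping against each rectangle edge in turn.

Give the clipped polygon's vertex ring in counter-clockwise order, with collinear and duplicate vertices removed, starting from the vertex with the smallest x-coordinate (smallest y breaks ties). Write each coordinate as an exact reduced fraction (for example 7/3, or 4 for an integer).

1. After x ≥ 3: [(3,1/9) (20,2) (20,8) (18,18) (3,18)]
2. After x ≤ 17: [(3,1/9) (17,5/3) (17,18) (3,18)]
3. After y ≥ 1: [(3,1) (11,1) (17,5/3) (17,18) (3,18)]
4. After y ≤ 7: [(3,7) (3,1) (11,1) (17,5/3) (17,7)]
5. Canonical ring: [(3,1) (11,1) (17,5/3) (17,7) (3,7)]

Clipped polygon: [(3,1) (11,1) (17,5/3) (17,7) (3,7)]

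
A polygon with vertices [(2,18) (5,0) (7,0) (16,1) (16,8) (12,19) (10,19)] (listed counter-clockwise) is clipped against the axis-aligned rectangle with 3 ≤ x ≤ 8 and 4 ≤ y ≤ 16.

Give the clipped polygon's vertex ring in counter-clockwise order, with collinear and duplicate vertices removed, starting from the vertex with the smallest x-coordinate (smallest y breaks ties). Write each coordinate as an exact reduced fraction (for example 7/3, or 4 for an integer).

Clipped polygon: [(3,12) (13/3,4) (8,4) (8,16) (3,16)]

1. After x ≥ 3: [(3,145/8) (3,12) (5,0) (7,0) (16,1) (16,8) (12,19) (10,19)]
2. After x ≤ 8: [(8,75/4) (3,145/8) (3,12) (5,0) (7,0) (8,1/9)]
3. After y ≥ 4: [(8,4) (8,75/4) (3,145/8) (3,12) (13/3,4)]
4. After y ≤ 16: [(8,4) (8,16) (3,16) (3,12) (13/3,4)]
5. Canonical ring: [(3,12) (13/3,4) (8,4) (8,16) (3,16)]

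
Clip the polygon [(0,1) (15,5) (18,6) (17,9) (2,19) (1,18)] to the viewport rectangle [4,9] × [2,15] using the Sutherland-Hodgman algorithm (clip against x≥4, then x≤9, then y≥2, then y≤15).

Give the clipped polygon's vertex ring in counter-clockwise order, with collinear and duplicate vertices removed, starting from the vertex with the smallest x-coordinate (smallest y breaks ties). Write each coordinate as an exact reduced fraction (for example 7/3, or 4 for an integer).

Clipped polygon: [(4,31/15) (9,17/5) (9,43/3) (8,15) (4,15)]

1. After x ≥ 4: [(4,31/15) (15,5) (18,6) (17,9) (4,53/3)]
2. After x ≤ 9: [(4,31/15) (9,17/5) (9,43/3) (4,53/3)]
3. After y ≥ 2: [(4,31/15) (9,17/5) (9,43/3) (4,53/3)]
4. After y ≤ 15: [(4,15) (4,31/15) (9,17/5) (9,43/3) (8,15)]
5. Canonical ring: [(4,31/15) (9,17/5) (9,43/3) (8,15) (4,15)]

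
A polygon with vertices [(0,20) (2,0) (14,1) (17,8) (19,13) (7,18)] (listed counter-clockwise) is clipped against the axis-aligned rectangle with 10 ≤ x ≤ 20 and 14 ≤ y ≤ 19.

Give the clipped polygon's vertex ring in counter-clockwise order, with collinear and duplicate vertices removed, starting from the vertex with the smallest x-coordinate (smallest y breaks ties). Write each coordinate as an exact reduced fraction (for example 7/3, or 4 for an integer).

Clipped polygon: [(10,14) (83/5,14) (10,67/4)]

1. After x ≥ 10: [(10,2/3) (14,1) (17,8) (19,13) (10,67/4)]
2. After x ≤ 20: [(10,2/3) (14,1) (17,8) (19,13) (10,67/4)]
3. After y ≥ 14: [(10,14) (83/5,14) (10,67/4)]
4. After y ≤ 19: [(10,14) (83/5,14) (10,67/4)]
5. Canonical ring: [(10,14) (83/5,14) (10,67/4)]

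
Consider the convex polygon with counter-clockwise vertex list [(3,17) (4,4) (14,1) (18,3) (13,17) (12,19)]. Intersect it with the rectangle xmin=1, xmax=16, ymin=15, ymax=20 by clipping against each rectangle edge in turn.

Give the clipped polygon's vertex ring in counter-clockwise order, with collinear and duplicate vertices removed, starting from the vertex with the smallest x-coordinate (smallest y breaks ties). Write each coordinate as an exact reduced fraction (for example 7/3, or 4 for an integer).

1. After x ≥ 1: [(3,17) (4,4) (14,1) (18,3) (13,17) (12,19)]
2. After x ≤ 16: [(3,17) (4,4) (14,1) (16,2) (16,43/5) (13,17) (12,19)]
3. After y ≥ 15: [(3,17) (41/13,15) (96/7,15) (13,17) (12,19)]
4. After y ≤ 20: [(3,17) (41/13,15) (96/7,15) (13,17) (12,19)]
5. Canonical ring: [(3,17) (41/13,15) (96/7,15) (13,17) (12,19)]

Clipped polygon: [(3,17) (41/13,15) (96/7,15) (13,17) (12,19)]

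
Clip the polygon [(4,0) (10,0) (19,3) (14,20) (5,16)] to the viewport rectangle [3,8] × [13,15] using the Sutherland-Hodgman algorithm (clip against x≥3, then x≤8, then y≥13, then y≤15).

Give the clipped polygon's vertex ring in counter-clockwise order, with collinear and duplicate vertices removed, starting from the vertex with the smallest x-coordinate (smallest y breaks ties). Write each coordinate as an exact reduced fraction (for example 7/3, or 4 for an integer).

1. After x ≥ 3: [(4,0) (10,0) (19,3) (14,20) (5,16)]
2. After x ≤ 8: [(4,0) (8,0) (8,52/3) (5,16)]
3. After y ≥ 13: [(77/16,13) (8,13) (8,52/3) (5,16)]
4. After y ≤ 15: [(79/16,15) (77/16,13) (8,13) (8,15)]
5. Canonical ring: [(77/16,13) (8,13) (8,15) (79/16,15)]

Clipped polygon: [(77/16,13) (8,13) (8,15) (79/16,15)]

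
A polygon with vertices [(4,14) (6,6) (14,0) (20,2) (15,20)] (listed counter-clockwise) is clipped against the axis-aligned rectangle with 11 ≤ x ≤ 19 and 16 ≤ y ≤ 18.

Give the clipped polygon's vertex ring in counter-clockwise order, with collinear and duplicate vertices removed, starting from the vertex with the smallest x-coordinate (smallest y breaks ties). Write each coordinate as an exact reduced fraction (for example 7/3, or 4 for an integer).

Clipped polygon: [(11,16) (145/9,16) (140/9,18) (34/3,18) (11,196/11)]

1. After x ≥ 11: [(11,196/11) (11,9/4) (14,0) (20,2) (15,20)]
2. After x ≤ 19: [(11,196/11) (11,9/4) (14,0) (19,5/3) (19,28/5) (15,20)]
3. After y ≥ 16: [(11,196/11) (11,16) (145/9,16) (15,20)]
4. After y ≤ 18: [(34/3,18) (11,196/11) (11,16) (145/9,16) (140/9,18)]
5. Canonical ring: [(11,16) (145/9,16) (140/9,18) (34/3,18) (11,196/11)]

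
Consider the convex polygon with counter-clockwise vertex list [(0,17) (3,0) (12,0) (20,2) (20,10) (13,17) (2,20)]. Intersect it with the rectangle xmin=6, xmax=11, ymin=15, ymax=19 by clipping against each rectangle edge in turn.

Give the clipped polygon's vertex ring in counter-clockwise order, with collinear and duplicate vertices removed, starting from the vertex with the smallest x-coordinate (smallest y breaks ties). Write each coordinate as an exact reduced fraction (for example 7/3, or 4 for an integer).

1. After x ≥ 6: [(6,0) (12,0) (20,2) (20,10) (13,17) (6,208/11)]
2. After x ≤ 11: [(6,0) (11,0) (11,193/11) (6,208/11)]
3. After y ≥ 15: [(6,15) (11,15) (11,193/11) (6,208/11)]
4. After y ≤ 19: [(6,15) (11,15) (11,193/11) (6,208/11)]
5. Canonical ring: [(6,15) (11,15) (11,193/11) (6,208/11)]

Clipped polygon: [(6,15) (11,15) (11,193/11) (6,208/11)]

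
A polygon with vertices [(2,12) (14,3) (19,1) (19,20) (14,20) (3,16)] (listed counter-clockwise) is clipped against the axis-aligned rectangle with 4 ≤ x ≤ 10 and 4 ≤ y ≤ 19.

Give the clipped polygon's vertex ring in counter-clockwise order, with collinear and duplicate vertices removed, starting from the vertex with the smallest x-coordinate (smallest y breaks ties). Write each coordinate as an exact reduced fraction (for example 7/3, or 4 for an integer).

1. After x ≥ 4: [(4,21/2) (14,3) (19,1) (19,20) (14,20) (4,180/11)]
2. After x ≤ 10: [(4,21/2) (10,6) (10,204/11) (4,180/11)]
3. After y ≥ 4: [(4,21/2) (10,6) (10,204/11) (4,180/11)]
4. After y ≤ 19: [(4,21/2) (10,6) (10,204/11) (4,180/11)]
5. Canonical ring: [(4,21/2) (10,6) (10,204/11) (4,180/11)]

Clipped polygon: [(4,21/2) (10,6) (10,204/11) (4,180/11)]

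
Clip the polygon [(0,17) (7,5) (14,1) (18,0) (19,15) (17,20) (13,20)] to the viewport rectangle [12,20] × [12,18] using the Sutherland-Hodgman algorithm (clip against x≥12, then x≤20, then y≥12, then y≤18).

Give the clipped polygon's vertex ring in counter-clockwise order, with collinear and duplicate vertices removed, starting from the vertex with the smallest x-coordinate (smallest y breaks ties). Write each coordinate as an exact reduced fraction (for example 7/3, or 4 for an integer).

1. After x ≥ 12: [(12,257/13) (12,15/7) (14,1) (18,0) (19,15) (17,20) (13,20)]
2. After x ≤ 20: [(12,257/13) (12,15/7) (14,1) (18,0) (19,15) (17,20) (13,20)]
3. After y ≥ 12: [(12,257/13) (12,12) (94/5,12) (19,15) (17,20) (13,20)]
4. After y ≤ 18: [(12,18) (12,12) (94/5,12) (19,15) (89/5,18)]
5. Canonical ring: [(12,12) (94/5,12) (19,15) (89/5,18) (12,18)]

Clipped polygon: [(12,12) (94/5,12) (19,15) (89/5,18) (12,18)]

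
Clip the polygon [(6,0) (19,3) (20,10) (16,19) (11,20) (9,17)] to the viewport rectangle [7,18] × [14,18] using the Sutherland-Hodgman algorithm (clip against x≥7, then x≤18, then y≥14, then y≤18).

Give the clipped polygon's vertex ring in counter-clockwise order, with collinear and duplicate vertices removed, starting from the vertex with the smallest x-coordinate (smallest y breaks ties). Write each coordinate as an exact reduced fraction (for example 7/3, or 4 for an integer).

Clipped polygon: [(144/17,14) (18,14) (18,29/2) (148/9,18) (29/3,18) (9,17)]

1. After x ≥ 7: [(7,17/3) (7,3/13) (19,3) (20,10) (16,19) (11,20) (9,17)]
2. After x ≤ 18: [(7,17/3) (7,3/13) (18,36/13) (18,29/2) (16,19) (11,20) (9,17)]
3. After y ≥ 14: [(144/17,14) (18,14) (18,29/2) (16,19) (11,20) (9,17)]
4. After y ≤ 18: [(144/17,14) (18,14) (18,29/2) (148/9,18) (29/3,18) (9,17)]
5. Canonical ring: [(144/17,14) (18,14) (18,29/2) (148/9,18) (29/3,18) (9,17)]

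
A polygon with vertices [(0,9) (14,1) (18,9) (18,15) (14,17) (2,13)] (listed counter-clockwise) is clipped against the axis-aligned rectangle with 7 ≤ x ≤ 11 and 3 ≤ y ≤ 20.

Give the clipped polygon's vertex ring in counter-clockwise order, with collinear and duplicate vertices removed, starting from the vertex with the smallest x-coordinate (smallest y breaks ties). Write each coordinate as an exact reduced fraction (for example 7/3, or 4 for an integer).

1. After x ≥ 7: [(7,5) (14,1) (18,9) (18,15) (14,17) (7,44/3)]
2. After x ≤ 11: [(7,5) (11,19/7) (11,16) (7,44/3)]
3. After y ≥ 3: [(7,5) (21/2,3) (11,3) (11,16) (7,44/3)]
4. After y ≤ 20: [(7,5) (21/2,3) (11,3) (11,16) (7,44/3)]
5. Canonical ring: [(7,5) (21/2,3) (11,3) (11,16) (7,44/3)]

Clipped polygon: [(7,5) (21/2,3) (11,3) (11,16) (7,44/3)]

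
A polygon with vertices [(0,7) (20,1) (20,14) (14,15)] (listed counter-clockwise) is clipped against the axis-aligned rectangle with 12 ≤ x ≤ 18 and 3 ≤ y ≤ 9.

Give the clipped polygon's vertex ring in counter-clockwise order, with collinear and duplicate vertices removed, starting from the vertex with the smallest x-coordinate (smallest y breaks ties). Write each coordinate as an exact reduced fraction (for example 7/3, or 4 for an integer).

1. After x ≥ 12: [(12,97/7) (12,17/5) (20,1) (20,14) (14,15)]
2. After x ≤ 18: [(12,97/7) (12,17/5) (18,8/5) (18,43/3) (14,15)]
3. After y ≥ 3: [(12,97/7) (12,17/5) (40/3,3) (18,3) (18,43/3) (14,15)]
4. After y ≤ 9: [(12,9) (12,17/5) (40/3,3) (18,3) (18,9)]
5. Canonical ring: [(12,17/5) (40/3,3) (18,3) (18,9) (12,9)]

Clipped polygon: [(12,17/5) (40/3,3) (18,3) (18,9) (12,9)]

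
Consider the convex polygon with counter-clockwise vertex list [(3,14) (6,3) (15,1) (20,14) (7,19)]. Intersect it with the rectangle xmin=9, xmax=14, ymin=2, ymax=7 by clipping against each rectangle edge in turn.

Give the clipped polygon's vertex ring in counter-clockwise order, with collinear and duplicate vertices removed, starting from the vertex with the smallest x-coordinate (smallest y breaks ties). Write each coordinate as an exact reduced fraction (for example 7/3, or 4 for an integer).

Clipped polygon: [(9,7/3) (21/2,2) (14,2) (14,7) (9,7)]

1. After x ≥ 9: [(9,7/3) (15,1) (20,14) (9,237/13)]
2. After x ≤ 14: [(9,7/3) (14,11/9) (14,212/13) (9,237/13)]
3. After y ≥ 2: [(9,7/3) (21/2,2) (14,2) (14,212/13) (9,237/13)]
4. After y ≤ 7: [(9,7) (9,7/3) (21/2,2) (14,2) (14,7)]
5. Canonical ring: [(9,7/3) (21/2,2) (14,2) (14,7) (9,7)]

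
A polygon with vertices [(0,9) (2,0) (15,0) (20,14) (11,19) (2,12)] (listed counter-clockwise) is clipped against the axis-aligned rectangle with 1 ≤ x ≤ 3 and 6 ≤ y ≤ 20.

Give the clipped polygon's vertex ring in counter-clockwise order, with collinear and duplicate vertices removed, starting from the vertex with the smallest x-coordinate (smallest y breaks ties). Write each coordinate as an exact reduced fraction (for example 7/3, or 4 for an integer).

1. After x ≥ 1: [(1,21/2) (1,9/2) (2,0) (15,0) (20,14) (11,19) (2,12)]
2. After x ≤ 3: [(1,21/2) (1,9/2) (2,0) (3,0) (3,115/9) (2,12)]
3. After y ≥ 6: [(1,21/2) (1,6) (3,6) (3,115/9) (2,12)]
4. After y ≤ 20: [(1,21/2) (1,6) (3,6) (3,115/9) (2,12)]
5. Canonical ring: [(1,6) (3,6) (3,115/9) (2,12) (1,21/2)]

Clipped polygon: [(1,6) (3,6) (3,115/9) (2,12) (1,21/2)]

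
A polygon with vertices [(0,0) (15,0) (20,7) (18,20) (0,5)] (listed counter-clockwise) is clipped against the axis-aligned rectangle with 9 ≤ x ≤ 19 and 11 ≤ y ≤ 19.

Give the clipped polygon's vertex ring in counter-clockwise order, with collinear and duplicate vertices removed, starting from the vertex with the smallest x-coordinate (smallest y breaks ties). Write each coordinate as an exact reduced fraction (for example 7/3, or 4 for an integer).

Clipped polygon: [(9,11) (19,11) (19,27/2) (236/13,19) (84/5,19) (9,25/2)]

1. After x ≥ 9: [(9,0) (15,0) (20,7) (18,20) (9,25/2)]
2. After x ≤ 19: [(9,0) (15,0) (19,28/5) (19,27/2) (18,20) (9,25/2)]
3. After y ≥ 11: [(9,11) (19,11) (19,27/2) (18,20) (9,25/2)]
4. After y ≤ 19: [(9,11) (19,11) (19,27/2) (236/13,19) (84/5,19) (9,25/2)]
5. Canonical ring: [(9,11) (19,11) (19,27/2) (236/13,19) (84/5,19) (9,25/2)]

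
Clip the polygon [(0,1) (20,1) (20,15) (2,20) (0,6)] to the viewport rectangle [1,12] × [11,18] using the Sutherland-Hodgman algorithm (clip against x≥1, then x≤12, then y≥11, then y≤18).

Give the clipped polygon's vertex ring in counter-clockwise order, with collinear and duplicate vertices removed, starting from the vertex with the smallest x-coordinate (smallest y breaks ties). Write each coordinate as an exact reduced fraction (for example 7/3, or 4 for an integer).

1. After x ≥ 1: [(1,1) (20,1) (20,15) (2,20) (1,13)]
2. After x ≤ 12: [(1,1) (12,1) (12,155/9) (2,20) (1,13)]
3. After y ≥ 11: [(1,11) (12,11) (12,155/9) (2,20) (1,13)]
4. After y ≤ 18: [(1,11) (12,11) (12,155/9) (46/5,18) (12/7,18) (1,13)]
5. Canonical ring: [(1,11) (12,11) (12,155/9) (46/5,18) (12/7,18) (1,13)]

Clipped polygon: [(1,11) (12,11) (12,155/9) (46/5,18) (12/7,18) (1,13)]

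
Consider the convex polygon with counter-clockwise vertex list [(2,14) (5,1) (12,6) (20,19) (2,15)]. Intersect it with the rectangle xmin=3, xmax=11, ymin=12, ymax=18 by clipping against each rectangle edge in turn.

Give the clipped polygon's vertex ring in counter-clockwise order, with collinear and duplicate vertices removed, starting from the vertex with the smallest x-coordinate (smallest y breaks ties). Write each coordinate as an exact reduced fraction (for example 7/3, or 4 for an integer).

1. After x ≥ 3: [(3,29/3) (5,1) (12,6) (20,19) (3,137/9)]
2. After x ≤ 11: [(3,29/3) (5,1) (11,37/7) (11,17) (3,137/9)]
3. After y ≥ 12: [(3,12) (11,12) (11,17) (3,137/9)]
4. After y ≤ 18: [(3,12) (11,12) (11,17) (3,137/9)]
5. Canonical ring: [(3,12) (11,12) (11,17) (3,137/9)]

Clipped polygon: [(3,12) (11,12) (11,17) (3,137/9)]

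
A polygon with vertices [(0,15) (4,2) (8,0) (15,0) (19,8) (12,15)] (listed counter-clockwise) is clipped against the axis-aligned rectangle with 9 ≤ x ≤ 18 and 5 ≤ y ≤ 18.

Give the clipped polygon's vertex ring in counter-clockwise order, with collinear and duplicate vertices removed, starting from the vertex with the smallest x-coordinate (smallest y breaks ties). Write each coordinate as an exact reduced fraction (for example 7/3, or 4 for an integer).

1. After x ≥ 9: [(9,15) (9,0) (15,0) (19,8) (12,15)]
2. After x ≤ 18: [(9,15) (9,0) (15,0) (18,6) (18,9) (12,15)]
3. After y ≥ 5: [(9,15) (9,5) (35/2,5) (18,6) (18,9) (12,15)]
4. After y ≤ 18: [(9,15) (9,5) (35/2,5) (18,6) (18,9) (12,15)]
5. Canonical ring: [(9,5) (35/2,5) (18,6) (18,9) (12,15) (9,15)]

Clipped polygon: [(9,5) (35/2,5) (18,6) (18,9) (12,15) (9,15)]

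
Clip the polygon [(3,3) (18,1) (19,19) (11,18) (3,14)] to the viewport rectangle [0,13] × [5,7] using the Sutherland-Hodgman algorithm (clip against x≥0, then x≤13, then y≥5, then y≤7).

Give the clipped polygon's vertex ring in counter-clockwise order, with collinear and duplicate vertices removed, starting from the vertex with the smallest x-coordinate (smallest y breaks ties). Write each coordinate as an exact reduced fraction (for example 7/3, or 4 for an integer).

1. After x ≥ 0: [(3,3) (18,1) (19,19) (11,18) (3,14)]
2. After x ≤ 13: [(3,3) (13,5/3) (13,73/4) (11,18) (3,14)]
3. After y ≥ 5: [(3,5) (13,5) (13,73/4) (11,18) (3,14)]
4. After y ≤ 7: [(3,7) (3,5) (13,5) (13,7)]
5. Canonical ring: [(3,5) (13,5) (13,7) (3,7)]

Clipped polygon: [(3,5) (13,5) (13,7) (3,7)]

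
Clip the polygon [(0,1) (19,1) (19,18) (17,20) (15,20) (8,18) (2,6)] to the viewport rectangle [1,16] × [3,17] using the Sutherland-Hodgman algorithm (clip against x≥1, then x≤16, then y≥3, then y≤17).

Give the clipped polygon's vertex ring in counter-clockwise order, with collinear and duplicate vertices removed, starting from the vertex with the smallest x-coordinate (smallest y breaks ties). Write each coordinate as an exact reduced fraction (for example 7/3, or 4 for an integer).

1. After x ≥ 1: [(1,7/2) (1,1) (19,1) (19,18) (17,20) (15,20) (8,18) (2,6)]
2. After x ≤ 16: [(1,7/2) (1,1) (16,1) (16,20) (15,20) (8,18) (2,6)]
3. After y ≥ 3: [(1,7/2) (1,3) (16,3) (16,20) (15,20) (8,18) (2,6)]
4. After y ≤ 17: [(1,7/2) (1,3) (16,3) (16,17) (15/2,17) (2,6)]
5. Canonical ring: [(1,3) (16,3) (16,17) (15/2,17) (2,6) (1,7/2)]

Clipped polygon: [(1,3) (16,3) (16,17) (15/2,17) (2,6) (1,7/2)]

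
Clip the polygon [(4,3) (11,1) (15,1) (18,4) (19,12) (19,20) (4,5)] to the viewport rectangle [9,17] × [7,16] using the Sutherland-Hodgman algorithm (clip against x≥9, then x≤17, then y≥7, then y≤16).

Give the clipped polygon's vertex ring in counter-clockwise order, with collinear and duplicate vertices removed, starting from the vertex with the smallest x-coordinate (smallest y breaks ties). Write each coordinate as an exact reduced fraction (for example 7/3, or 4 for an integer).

1. After x ≥ 9: [(9,11/7) (11,1) (15,1) (18,4) (19,12) (19,20) (9,10)]
2. After x ≤ 17: [(9,11/7) (11,1) (15,1) (17,3) (17,18) (9,10)]
3. After y ≥ 7: [(9,7) (17,7) (17,18) (9,10)]
4. After y ≤ 16: [(9,7) (17,7) (17,16) (15,16) (9,10)]
5. Canonical ring: [(9,7) (17,7) (17,16) (15,16) (9,10)]

Clipped polygon: [(9,7) (17,7) (17,16) (15,16) (9,10)]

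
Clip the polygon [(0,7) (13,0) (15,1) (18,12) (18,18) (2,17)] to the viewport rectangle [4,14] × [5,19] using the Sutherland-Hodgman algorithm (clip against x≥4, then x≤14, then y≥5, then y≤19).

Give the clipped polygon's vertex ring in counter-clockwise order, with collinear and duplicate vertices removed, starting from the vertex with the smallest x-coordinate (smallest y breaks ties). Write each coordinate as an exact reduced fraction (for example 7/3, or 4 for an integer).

Clipped polygon: [(4,5) (14,5) (14,71/4) (4,137/8)]

1. After x ≥ 4: [(4,63/13) (13,0) (15,1) (18,12) (18,18) (4,137/8)]
2. After x ≤ 14: [(4,63/13) (13,0) (14,1/2) (14,71/4) (4,137/8)]
3. After y ≥ 5: [(4,5) (14,5) (14,71/4) (4,137/8)]
4. After y ≤ 19: [(4,5) (14,5) (14,71/4) (4,137/8)]
5. Canonical ring: [(4,5) (14,5) (14,71/4) (4,137/8)]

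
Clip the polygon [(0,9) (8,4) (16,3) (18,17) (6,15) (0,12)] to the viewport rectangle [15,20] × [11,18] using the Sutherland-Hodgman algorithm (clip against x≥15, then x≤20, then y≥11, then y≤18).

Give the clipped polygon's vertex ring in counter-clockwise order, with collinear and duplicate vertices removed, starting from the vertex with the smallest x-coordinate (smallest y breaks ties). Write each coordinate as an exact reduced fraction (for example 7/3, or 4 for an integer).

1. After x ≥ 15: [(15,25/8) (16,3) (18,17) (15,33/2)]
2. After x ≤ 20: [(15,25/8) (16,3) (18,17) (15,33/2)]
3. After y ≥ 11: [(15,11) (120/7,11) (18,17) (15,33/2)]
4. After y ≤ 18: [(15,11) (120/7,11) (18,17) (15,33/2)]
5. Canonical ring: [(15,11) (120/7,11) (18,17) (15,33/2)]

Clipped polygon: [(15,11) (120/7,11) (18,17) (15,33/2)]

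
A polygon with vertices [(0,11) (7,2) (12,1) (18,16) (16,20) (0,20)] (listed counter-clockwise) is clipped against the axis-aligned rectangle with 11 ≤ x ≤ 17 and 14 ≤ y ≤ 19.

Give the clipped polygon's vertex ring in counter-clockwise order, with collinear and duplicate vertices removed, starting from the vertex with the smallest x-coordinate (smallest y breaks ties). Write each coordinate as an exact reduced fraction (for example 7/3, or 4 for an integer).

1. After x ≥ 11: [(11,6/5) (12,1) (18,16) (16,20) (11,20)]
2. After x ≤ 17: [(11,6/5) (12,1) (17,27/2) (17,18) (16,20) (11,20)]
3. After y ≥ 14: [(11,14) (17,14) (17,18) (16,20) (11,20)]
4. After y ≤ 19: [(11,19) (11,14) (17,14) (17,18) (33/2,19)]
5. Canonical ring: [(11,14) (17,14) (17,18) (33/2,19) (11,19)]

Clipped polygon: [(11,14) (17,14) (17,18) (33/2,19) (11,19)]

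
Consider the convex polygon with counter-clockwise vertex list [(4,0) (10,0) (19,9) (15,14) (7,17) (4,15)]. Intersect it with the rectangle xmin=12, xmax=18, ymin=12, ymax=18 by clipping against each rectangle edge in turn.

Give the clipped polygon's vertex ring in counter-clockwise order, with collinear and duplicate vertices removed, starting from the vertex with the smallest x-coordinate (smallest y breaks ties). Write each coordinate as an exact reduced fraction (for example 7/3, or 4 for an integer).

1. After x ≥ 12: [(12,2) (19,9) (15,14) (12,121/8)]
2. After x ≤ 18: [(12,2) (18,8) (18,41/4) (15,14) (12,121/8)]
3. After y ≥ 12: [(12,12) (83/5,12) (15,14) (12,121/8)]
4. After y ≤ 18: [(12,12) (83/5,12) (15,14) (12,121/8)]
5. Canonical ring: [(12,12) (83/5,12) (15,14) (12,121/8)]

Clipped polygon: [(12,12) (83/5,12) (15,14) (12,121/8)]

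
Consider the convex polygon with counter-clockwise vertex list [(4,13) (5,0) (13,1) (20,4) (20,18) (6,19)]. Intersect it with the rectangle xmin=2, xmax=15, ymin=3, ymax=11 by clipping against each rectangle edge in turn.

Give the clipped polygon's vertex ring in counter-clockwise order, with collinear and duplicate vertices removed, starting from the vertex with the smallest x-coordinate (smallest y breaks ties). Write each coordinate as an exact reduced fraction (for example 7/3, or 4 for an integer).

1. After x ≥ 2: [(4,13) (5,0) (13,1) (20,4) (20,18) (6,19)]
2. After x ≤ 15: [(4,13) (5,0) (13,1) (15,13/7) (15,257/14) (6,19)]
3. After y ≥ 3: [(4,13) (62/13,3) (15,3) (15,257/14) (6,19)]
4. After y ≤ 11: [(54/13,11) (62/13,3) (15,3) (15,11)]
5. Canonical ring: [(54/13,11) (62/13,3) (15,3) (15,11)]

Clipped polygon: [(54/13,11) (62/13,3) (15,3) (15,11)]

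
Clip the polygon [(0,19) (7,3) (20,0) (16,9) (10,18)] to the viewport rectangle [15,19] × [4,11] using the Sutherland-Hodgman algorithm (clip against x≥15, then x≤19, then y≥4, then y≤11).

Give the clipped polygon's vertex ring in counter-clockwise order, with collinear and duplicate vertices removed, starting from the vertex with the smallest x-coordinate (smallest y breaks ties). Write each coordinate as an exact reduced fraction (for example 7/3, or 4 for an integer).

1. After x ≥ 15: [(15,15/13) (20,0) (16,9) (15,21/2)]
2. After x ≤ 19: [(15,15/13) (19,3/13) (19,9/4) (16,9) (15,21/2)]
3. After y ≥ 4: [(15,4) (164/9,4) (16,9) (15,21/2)]
4. After y ≤ 11: [(15,4) (164/9,4) (16,9) (15,21/2)]
5. Canonical ring: [(15,4) (164/9,4) (16,9) (15,21/2)]

Clipped polygon: [(15,4) (164/9,4) (16,9) (15,21/2)]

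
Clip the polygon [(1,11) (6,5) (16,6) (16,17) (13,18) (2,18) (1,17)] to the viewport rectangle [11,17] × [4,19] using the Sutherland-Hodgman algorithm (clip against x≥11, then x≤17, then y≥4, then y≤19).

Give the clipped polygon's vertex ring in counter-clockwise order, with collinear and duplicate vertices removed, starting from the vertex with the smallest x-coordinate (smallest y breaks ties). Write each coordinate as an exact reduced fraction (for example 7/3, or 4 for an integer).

Clipped polygon: [(11,11/2) (16,6) (16,17) (13,18) (11,18)]

1. After x ≥ 11: [(11,11/2) (16,6) (16,17) (13,18) (11,18)]
2. After x ≤ 17: [(11,11/2) (16,6) (16,17) (13,18) (11,18)]
3. After y ≥ 4: [(11,11/2) (16,6) (16,17) (13,18) (11,18)]
4. After y ≤ 19: [(11,11/2) (16,6) (16,17) (13,18) (11,18)]
5. Canonical ring: [(11,11/2) (16,6) (16,17) (13,18) (11,18)]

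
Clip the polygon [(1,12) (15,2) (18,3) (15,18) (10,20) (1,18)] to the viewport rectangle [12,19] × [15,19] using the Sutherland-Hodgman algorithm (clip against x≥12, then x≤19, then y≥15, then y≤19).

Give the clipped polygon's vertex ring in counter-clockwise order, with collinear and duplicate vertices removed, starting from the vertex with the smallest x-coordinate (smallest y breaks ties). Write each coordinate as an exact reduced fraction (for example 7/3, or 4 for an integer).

Clipped polygon: [(12,15) (78/5,15) (15,18) (25/2,19) (12,19)]

1. After x ≥ 12: [(12,29/7) (15,2) (18,3) (15,18) (12,96/5)]
2. After x ≤ 19: [(12,29/7) (15,2) (18,3) (15,18) (12,96/5)]
3. After y ≥ 15: [(12,15) (78/5,15) (15,18) (12,96/5)]
4. After y ≤ 19: [(12,19) (12,15) (78/5,15) (15,18) (25/2,19)]
5. Canonical ring: [(12,15) (78/5,15) (15,18) (25/2,19) (12,19)]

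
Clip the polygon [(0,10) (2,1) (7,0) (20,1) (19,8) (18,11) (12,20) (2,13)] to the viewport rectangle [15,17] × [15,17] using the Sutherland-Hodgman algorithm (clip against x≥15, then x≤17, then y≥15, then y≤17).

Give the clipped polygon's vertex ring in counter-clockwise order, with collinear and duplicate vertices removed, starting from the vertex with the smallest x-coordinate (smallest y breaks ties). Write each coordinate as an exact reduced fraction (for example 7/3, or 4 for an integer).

Clipped polygon: [(15,15) (46/3,15) (15,31/2)]

1. After x ≥ 15: [(15,8/13) (20,1) (19,8) (18,11) (15,31/2)]
2. After x ≤ 17: [(15,8/13) (17,10/13) (17,25/2) (15,31/2)]
3. After y ≥ 15: [(15,15) (46/3,15) (15,31/2)]
4. After y ≤ 17: [(15,15) (46/3,15) (15,31/2)]
5. Canonical ring: [(15,15) (46/3,15) (15,31/2)]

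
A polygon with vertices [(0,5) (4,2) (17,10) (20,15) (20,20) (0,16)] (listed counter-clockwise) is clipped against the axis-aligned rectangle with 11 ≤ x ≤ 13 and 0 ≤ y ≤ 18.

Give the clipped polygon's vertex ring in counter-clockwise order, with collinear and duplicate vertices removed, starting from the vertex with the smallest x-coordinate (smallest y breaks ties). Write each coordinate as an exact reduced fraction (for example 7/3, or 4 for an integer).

Clipped polygon: [(11,82/13) (13,98/13) (13,18) (11,18)]

1. After x ≥ 11: [(11,82/13) (17,10) (20,15) (20,20) (11,91/5)]
2. After x ≤ 13: [(11,82/13) (13,98/13) (13,93/5) (11,91/5)]
3. After y ≥ 0: [(11,82/13) (13,98/13) (13,93/5) (11,91/5)]
4. After y ≤ 18: [(11,18) (11,82/13) (13,98/13) (13,18)]
5. Canonical ring: [(11,82/13) (13,98/13) (13,18) (11,18)]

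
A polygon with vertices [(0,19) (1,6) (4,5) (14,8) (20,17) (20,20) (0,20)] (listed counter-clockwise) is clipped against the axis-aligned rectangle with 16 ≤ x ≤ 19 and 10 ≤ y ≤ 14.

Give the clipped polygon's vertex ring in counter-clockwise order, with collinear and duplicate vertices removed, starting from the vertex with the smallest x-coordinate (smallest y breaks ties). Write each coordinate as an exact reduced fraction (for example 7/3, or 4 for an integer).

Clipped polygon: [(16,11) (18,14) (16,14)]

1. After x ≥ 16: [(16,11) (20,17) (20,20) (16,20)]
2. After x ≤ 19: [(16,11) (19,31/2) (19,20) (16,20)]
3. After y ≥ 10: [(16,11) (19,31/2) (19,20) (16,20)]
4. After y ≤ 14: [(16,14) (16,11) (18,14)]
5. Canonical ring: [(16,11) (18,14) (16,14)]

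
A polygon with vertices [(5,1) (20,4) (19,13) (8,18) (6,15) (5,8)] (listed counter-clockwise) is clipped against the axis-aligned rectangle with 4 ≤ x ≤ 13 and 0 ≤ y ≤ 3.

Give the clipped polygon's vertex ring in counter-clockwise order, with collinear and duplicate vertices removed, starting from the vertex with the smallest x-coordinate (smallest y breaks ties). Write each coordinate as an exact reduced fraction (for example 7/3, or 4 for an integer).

Clipped polygon: [(5,1) (13,13/5) (13,3) (5,3)]

1. After x ≥ 4: [(5,1) (20,4) (19,13) (8,18) (6,15) (5,8)]
2. After x ≤ 13: [(5,1) (13,13/5) (13,173/11) (8,18) (6,15) (5,8)]
3. After y ≥ 0: [(5,1) (13,13/5) (13,173/11) (8,18) (6,15) (5,8)]
4. After y ≤ 3: [(5,3) (5,1) (13,13/5) (13,3)]
5. Canonical ring: [(5,1) (13,13/5) (13,3) (5,3)]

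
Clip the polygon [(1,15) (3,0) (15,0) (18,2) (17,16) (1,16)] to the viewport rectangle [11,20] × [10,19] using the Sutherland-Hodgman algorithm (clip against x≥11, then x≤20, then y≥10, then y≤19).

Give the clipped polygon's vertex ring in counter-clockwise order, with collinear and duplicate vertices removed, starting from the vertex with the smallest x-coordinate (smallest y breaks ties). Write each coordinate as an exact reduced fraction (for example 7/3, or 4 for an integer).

Clipped polygon: [(11,10) (122/7,10) (17,16) (11,16)]

1. After x ≥ 11: [(11,0) (15,0) (18,2) (17,16) (11,16)]
2. After x ≤ 20: [(11,0) (15,0) (18,2) (17,16) (11,16)]
3. After y ≥ 10: [(11,10) (122/7,10) (17,16) (11,16)]
4. After y ≤ 19: [(11,10) (122/7,10) (17,16) (11,16)]
5. Canonical ring: [(11,10) (122/7,10) (17,16) (11,16)]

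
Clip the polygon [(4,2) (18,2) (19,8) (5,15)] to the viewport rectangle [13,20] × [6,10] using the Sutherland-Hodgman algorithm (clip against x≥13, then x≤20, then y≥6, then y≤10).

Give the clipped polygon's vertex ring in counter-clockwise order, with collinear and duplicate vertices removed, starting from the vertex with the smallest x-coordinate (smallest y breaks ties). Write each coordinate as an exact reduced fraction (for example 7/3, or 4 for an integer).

1. After x ≥ 13: [(13,2) (18,2) (19,8) (13,11)]
2. After x ≤ 20: [(13,2) (18,2) (19,8) (13,11)]
3. After y ≥ 6: [(13,6) (56/3,6) (19,8) (13,11)]
4. After y ≤ 10: [(13,10) (13,6) (56/3,6) (19,8) (15,10)]
5. Canonical ring: [(13,6) (56/3,6) (19,8) (15,10) (13,10)]

Clipped polygon: [(13,6) (56/3,6) (19,8) (15,10) (13,10)]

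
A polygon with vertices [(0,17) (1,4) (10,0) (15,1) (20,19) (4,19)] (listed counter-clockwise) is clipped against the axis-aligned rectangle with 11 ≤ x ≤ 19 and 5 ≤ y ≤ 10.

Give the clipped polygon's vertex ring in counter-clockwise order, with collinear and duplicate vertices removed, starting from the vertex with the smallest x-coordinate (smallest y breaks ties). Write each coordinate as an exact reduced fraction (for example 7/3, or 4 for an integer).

1. After x ≥ 11: [(11,1/5) (15,1) (20,19) (11,19)]
2. After x ≤ 19: [(11,1/5) (15,1) (19,77/5) (19,19) (11,19)]
3. After y ≥ 5: [(11,5) (145/9,5) (19,77/5) (19,19) (11,19)]
4. After y ≤ 10: [(11,10) (11,5) (145/9,5) (35/2,10)]
5. Canonical ring: [(11,5) (145/9,5) (35/2,10) (11,10)]

Clipped polygon: [(11,5) (145/9,5) (35/2,10) (11,10)]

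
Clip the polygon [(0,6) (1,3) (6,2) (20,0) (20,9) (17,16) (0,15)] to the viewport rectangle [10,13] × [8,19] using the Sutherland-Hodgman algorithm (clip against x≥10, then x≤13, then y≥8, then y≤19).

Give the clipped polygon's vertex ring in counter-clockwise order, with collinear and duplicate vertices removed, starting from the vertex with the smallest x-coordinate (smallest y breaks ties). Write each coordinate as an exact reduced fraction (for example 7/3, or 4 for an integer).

Clipped polygon: [(10,8) (13,8) (13,268/17) (10,265/17)]

1. After x ≥ 10: [(10,10/7) (20,0) (20,9) (17,16) (10,265/17)]
2. After x ≤ 13: [(10,10/7) (13,1) (13,268/17) (10,265/17)]
3. After y ≥ 8: [(10,8) (13,8) (13,268/17) (10,265/17)]
4. After y ≤ 19: [(10,8) (13,8) (13,268/17) (10,265/17)]
5. Canonical ring: [(10,8) (13,8) (13,268/17) (10,265/17)]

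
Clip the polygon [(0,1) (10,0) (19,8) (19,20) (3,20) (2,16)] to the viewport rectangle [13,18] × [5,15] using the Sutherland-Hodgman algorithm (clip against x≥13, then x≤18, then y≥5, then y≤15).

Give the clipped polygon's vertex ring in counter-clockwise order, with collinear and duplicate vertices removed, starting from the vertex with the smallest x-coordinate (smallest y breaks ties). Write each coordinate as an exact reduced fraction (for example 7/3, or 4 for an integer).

1. After x ≥ 13: [(13,8/3) (19,8) (19,20) (13,20)]
2. After x ≤ 18: [(13,8/3) (18,64/9) (18,20) (13,20)]
3. After y ≥ 5: [(13,5) (125/8,5) (18,64/9) (18,20) (13,20)]
4. After y ≤ 15: [(13,15) (13,5) (125/8,5) (18,64/9) (18,15)]
5. Canonical ring: [(13,5) (125/8,5) (18,64/9) (18,15) (13,15)]

Clipped polygon: [(13,5) (125/8,5) (18,64/9) (18,15) (13,15)]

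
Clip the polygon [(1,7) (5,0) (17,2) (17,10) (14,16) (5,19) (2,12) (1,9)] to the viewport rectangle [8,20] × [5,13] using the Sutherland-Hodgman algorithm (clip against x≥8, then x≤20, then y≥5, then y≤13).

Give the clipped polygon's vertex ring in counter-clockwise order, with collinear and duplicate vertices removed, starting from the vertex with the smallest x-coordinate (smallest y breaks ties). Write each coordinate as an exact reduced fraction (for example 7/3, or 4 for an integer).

1. After x ≥ 8: [(8,1/2) (17,2) (17,10) (14,16) (8,18)]
2. After x ≤ 20: [(8,1/2) (17,2) (17,10) (14,16) (8,18)]
3. After y ≥ 5: [(8,5) (17,5) (17,10) (14,16) (8,18)]
4. After y ≤ 13: [(8,13) (8,5) (17,5) (17,10) (31/2,13)]
5. Canonical ring: [(8,5) (17,5) (17,10) (31/2,13) (8,13)]

Clipped polygon: [(8,5) (17,5) (17,10) (31/2,13) (8,13)]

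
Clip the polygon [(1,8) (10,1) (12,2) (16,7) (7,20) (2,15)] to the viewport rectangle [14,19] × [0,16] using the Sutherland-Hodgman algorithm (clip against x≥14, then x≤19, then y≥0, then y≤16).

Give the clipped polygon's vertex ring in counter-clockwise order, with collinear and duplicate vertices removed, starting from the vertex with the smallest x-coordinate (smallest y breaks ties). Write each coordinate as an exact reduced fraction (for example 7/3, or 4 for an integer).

Clipped polygon: [(14,9/2) (16,7) (14,89/9)]

1. After x ≥ 14: [(14,9/2) (16,7) (14,89/9)]
2. After x ≤ 19: [(14,9/2) (16,7) (14,89/9)]
3. After y ≥ 0: [(14,9/2) (16,7) (14,89/9)]
4. After y ≤ 16: [(14,9/2) (16,7) (14,89/9)]
5. Canonical ring: [(14,9/2) (16,7) (14,89/9)]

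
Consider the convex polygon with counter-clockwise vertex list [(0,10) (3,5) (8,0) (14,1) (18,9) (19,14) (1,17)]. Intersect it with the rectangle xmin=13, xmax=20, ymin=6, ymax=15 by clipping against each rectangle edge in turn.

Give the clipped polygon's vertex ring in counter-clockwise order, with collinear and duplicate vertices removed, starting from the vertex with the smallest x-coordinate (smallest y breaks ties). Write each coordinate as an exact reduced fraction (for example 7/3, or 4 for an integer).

Clipped polygon: [(13,6) (33/2,6) (18,9) (19,14) (13,15)]

1. After x ≥ 13: [(13,5/6) (14,1) (18,9) (19,14) (13,15)]
2. After x ≤ 20: [(13,5/6) (14,1) (18,9) (19,14) (13,15)]
3. After y ≥ 6: [(13,6) (33/2,6) (18,9) (19,14) (13,15)]
4. After y ≤ 15: [(13,6) (33/2,6) (18,9) (19,14) (13,15)]
5. Canonical ring: [(13,6) (33/2,6) (18,9) (19,14) (13,15)]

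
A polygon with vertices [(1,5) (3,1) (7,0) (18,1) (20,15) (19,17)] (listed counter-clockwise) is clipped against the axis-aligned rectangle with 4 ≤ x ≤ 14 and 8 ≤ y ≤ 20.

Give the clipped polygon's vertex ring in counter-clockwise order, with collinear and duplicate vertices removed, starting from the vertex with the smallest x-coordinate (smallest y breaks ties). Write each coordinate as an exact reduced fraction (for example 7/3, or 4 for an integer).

1. After x ≥ 4: [(4,7) (4,3/4) (7,0) (18,1) (20,15) (19,17)]
2. After x ≤ 14: [(14,41/3) (4,7) (4,3/4) (7,0) (14,7/11)]
3. After y ≥ 8: [(14,8) (14,41/3) (11/2,8)]
4. After y ≤ 20: [(14,8) (14,41/3) (11/2,8)]
5. Canonical ring: [(11/2,8) (14,8) (14,41/3)]

Clipped polygon: [(11/2,8) (14,8) (14,41/3)]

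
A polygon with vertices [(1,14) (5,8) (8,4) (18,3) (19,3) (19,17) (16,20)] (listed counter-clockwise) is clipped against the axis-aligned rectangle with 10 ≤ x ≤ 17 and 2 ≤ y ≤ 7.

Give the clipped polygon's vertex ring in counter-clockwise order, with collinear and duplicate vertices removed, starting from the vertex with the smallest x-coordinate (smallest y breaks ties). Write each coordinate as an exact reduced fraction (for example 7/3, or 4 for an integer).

1. After x ≥ 10: [(10,88/5) (10,19/5) (18,3) (19,3) (19,17) (16,20)]
2. After x ≤ 17: [(10,88/5) (10,19/5) (17,31/10) (17,19) (16,20)]
3. After y ≥ 2: [(10,88/5) (10,19/5) (17,31/10) (17,19) (16,20)]
4. After y ≤ 7: [(10,7) (10,19/5) (17,31/10) (17,7)]
5. Canonical ring: [(10,19/5) (17,31/10) (17,7) (10,7)]

Clipped polygon: [(10,19/5) (17,31/10) (17,7) (10,7)]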